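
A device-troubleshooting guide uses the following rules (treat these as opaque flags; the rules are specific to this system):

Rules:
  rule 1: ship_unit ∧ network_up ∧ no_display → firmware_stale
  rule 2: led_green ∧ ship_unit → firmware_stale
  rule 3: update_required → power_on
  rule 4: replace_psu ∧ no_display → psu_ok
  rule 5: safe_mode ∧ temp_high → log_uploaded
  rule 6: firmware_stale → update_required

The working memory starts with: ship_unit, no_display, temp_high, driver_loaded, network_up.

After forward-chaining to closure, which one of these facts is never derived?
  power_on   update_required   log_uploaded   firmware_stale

[1] rule 1 [ship_unit ∧ network_up ∧ no_display → firmware_stale]. ⇒ new: firmware_stale.
[2] rule 6 [firmware_stale → update_required]. ⇒ new: update_required.
[3] rule 3 [update_required → power_on]. ⇒ new: power_on.
Derived: firmware_stale (round 1), update_required (round 2), power_on (round 3). log_uploaded never appears in any round.

log_uploaded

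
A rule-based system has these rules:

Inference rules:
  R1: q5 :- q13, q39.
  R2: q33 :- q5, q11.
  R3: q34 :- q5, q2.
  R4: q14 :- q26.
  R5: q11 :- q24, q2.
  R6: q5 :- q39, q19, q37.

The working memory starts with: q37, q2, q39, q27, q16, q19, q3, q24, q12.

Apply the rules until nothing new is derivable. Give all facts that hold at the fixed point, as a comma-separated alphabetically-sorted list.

Round 1: R5 [q11 :- q24, q2.]; R6 [q5 :- q39, q19, q37.]. New: q11, q5.
Round 2: R2 [q33 :- q5, q11.]; R3 [q34 :- q5, q2.]. New: q33, q34.

q11, q12, q16, q19, q2, q24, q27, q3, q33, q34, q37, q39, q5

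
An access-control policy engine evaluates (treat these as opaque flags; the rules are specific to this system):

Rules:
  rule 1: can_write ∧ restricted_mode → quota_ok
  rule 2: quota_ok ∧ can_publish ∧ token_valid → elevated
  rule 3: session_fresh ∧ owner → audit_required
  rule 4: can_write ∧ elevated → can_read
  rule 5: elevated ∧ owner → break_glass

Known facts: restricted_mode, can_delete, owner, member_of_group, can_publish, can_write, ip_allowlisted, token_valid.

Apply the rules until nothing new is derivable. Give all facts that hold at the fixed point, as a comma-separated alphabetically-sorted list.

Round 1: rule 1 [can_write ∧ restricted_mode → quota_ok]. Adds quota_ok.
Round 2: rule 2 [quota_ok ∧ can_publish ∧ token_valid → elevated]. Adds elevated.
Round 3: rule 4 [can_write ∧ elevated → can_read]; rule 5 [elevated ∧ owner → break_glass]. Adds can_read, break_glass.

break_glass, can_delete, can_publish, can_read, can_write, elevated, ip_allowlisted, member_of_group, owner, quota_ok, restricted_mode, token_valid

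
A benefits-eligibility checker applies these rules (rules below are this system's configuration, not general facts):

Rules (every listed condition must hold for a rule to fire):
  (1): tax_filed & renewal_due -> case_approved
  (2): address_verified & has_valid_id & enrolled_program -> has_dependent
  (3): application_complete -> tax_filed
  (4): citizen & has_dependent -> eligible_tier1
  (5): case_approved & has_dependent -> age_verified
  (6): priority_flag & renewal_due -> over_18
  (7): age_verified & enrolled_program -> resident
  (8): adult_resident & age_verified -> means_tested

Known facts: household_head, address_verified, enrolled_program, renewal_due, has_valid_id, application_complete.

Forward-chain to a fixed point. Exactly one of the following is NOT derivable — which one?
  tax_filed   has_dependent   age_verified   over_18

Round 1: (2) [address_verified & has_valid_id & enrolled_program -> has_dependent]; (3) [application_complete -> tax_filed]. Adds has_dependent, tax_filed.
Round 2: (1) [tax_filed & renewal_due -> case_approved]. Adds case_approved.
Round 3: (5) [case_approved & has_dependent -> age_verified]. Adds age_verified.
Round 4: (7) [age_verified & enrolled_program -> resident]. Adds resident.
Derived: age_verified (round 3), tax_filed (round 1), has_dependent (round 1). over_18 never appears in any round.

over_18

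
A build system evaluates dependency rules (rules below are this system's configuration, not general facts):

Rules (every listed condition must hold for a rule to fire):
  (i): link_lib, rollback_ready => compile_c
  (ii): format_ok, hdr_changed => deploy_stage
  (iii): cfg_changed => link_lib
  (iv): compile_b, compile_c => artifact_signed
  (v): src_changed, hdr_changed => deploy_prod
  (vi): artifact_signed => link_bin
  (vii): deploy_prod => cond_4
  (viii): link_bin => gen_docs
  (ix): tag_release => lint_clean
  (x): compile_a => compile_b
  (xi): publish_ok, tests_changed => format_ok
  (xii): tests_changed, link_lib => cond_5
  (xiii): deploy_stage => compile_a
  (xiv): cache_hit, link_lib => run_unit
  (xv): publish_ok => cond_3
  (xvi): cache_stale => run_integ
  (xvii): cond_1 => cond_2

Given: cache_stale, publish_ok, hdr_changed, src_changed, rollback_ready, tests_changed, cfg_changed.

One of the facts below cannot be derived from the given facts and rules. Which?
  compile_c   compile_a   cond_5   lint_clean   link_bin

lint_clean

Round 1: (iii) [cfg_changed => link_lib]; (v) [src_changed, hdr_changed => deploy_prod]; (xi) [publish_ok, tests_changed => format_ok]; (xv) [publish_ok => cond_3]; (xvi) [cache_stale => run_integ]. New: link_lib, deploy_prod, format_ok, cond_3, run_integ.
Round 2: (i) [link_lib, rollback_ready => compile_c]; (ii) [format_ok, hdr_changed => deploy_stage]; (vii) [deploy_prod => cond_4]; (xii) [tests_changed, link_lib => cond_5]. New: compile_c, deploy_stage, cond_4, cond_5.
Round 3: (xiii) [deploy_stage => compile_a]. New: compile_a.
Round 4: (x) [compile_a => compile_b]. New: compile_b.
Round 5: (iv) [compile_b, compile_c => artifact_signed]. New: artifact_signed.
Round 6: (vi) [artifact_signed => link_bin]. New: link_bin.
Round 7: (viii) [link_bin => gen_docs]. New: gen_docs.
Derived: link_bin (round 6), cond_5 (round 2), compile_c (round 2), compile_a (round 3). lint_clean never appears in any round.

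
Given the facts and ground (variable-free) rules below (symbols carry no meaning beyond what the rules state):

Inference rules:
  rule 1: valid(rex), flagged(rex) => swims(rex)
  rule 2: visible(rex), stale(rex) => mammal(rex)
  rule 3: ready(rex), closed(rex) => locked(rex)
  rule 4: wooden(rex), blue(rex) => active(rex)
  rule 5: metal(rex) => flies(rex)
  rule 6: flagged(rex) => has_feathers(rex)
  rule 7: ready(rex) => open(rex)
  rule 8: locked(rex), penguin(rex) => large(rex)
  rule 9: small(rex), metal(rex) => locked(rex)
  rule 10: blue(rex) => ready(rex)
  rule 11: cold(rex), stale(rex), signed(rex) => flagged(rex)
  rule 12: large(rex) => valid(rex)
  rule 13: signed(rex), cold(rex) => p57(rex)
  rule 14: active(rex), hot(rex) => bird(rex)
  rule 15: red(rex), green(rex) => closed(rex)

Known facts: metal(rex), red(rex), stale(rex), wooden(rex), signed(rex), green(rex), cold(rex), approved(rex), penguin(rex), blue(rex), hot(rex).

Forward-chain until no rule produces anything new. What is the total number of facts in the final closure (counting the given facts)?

[1] rule 4 [wooden(rex), blue(rex) => active(rex)]; rule 5 [metal(rex) => flies(rex)]; rule 10 [blue(rex) => ready(rex)]; rule 11 [cold(rex), stale(rex), signed(rex) => flagged(rex)]; rule 13 [signed(rex), cold(rex) => p57(rex)]; rule 15 [red(rex), green(rex) => closed(rex)]. ⇒ new: active(rex), flies(rex), ready(rex), flagged(rex), p57(rex), closed(rex).
[2] rule 3 [ready(rex), closed(rex) => locked(rex)]; rule 6 [flagged(rex) => has_feathers(rex)]; rule 7 [ready(rex) => open(rex)]; rule 14 [active(rex), hot(rex) => bird(rex)]. ⇒ new: locked(rex), has_feathers(rex), open(rex), bird(rex).
[3] rule 8 [locked(rex), penguin(rex) => large(rex)]. ⇒ new: large(rex).
[4] rule 12 [large(rex) => valid(rex)]. ⇒ new: valid(rex).
[5] rule 1 [valid(rex), flagged(rex) => swims(rex)]. ⇒ new: swims(rex).
Closure: {active(rex), approved(rex), bird(rex), blue(rex), closed(rex), cold(rex), flagged(rex), flies(rex), green(rex), has_feathers(rex), hot(rex), large(rex), locked(rex), metal(rex), open(rex), p57(rex), penguin(rex), ready(rex), red(rex), signed(rex), stale(rex), swims(rex), valid(rex), wooden(rex)} — 24 facts.

24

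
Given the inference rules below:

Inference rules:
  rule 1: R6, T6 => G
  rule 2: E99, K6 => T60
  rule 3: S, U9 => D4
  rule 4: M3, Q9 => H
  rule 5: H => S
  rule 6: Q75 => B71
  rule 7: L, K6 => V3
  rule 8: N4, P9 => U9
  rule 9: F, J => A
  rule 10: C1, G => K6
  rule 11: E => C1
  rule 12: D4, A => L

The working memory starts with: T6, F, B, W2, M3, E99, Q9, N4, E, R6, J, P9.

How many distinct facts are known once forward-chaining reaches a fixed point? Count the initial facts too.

Round 1: rule 1 [R6, T6 => G]; rule 4 [M3, Q9 => H]; rule 8 [N4, P9 => U9]; rule 9 [F, J => A]; rule 11 [E => C1]. Adds G, H, U9, A, C1.
Round 2: rule 5 [H => S]; rule 10 [C1, G => K6]. Adds S, K6.
Round 3: rule 2 [E99, K6 => T60]; rule 3 [S, U9 => D4]. Adds T60, D4.
Round 4: rule 12 [D4, A => L]. Adds L.
Round 5: rule 7 [L, K6 => V3]. Adds V3.
Closure: {A, B, C1, D4, E, E99, F, G, H, J, K6, L, M3, N4, P9, Q9, R6, S, T6, T60, U9, V3, W2} — 23 facts.

23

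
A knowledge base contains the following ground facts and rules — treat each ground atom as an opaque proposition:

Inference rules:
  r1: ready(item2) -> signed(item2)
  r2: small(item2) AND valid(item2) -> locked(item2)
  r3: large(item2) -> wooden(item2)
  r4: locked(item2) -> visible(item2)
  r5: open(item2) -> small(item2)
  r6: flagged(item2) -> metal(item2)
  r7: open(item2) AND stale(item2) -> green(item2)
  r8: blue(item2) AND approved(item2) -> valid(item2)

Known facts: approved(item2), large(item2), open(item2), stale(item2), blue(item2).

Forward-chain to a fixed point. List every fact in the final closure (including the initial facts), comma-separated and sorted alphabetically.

Round 1 fires r3, r5, r7, r8, giving wooden(item2), small(item2), green(item2), valid(item2).
Round 2 fires r2, giving locked(item2).
Round 3 fires r4, giving visible(item2).

approved(item2), blue(item2), green(item2), large(item2), locked(item2), open(item2), small(item2), stale(item2), valid(item2), visible(item2), wooden(item2)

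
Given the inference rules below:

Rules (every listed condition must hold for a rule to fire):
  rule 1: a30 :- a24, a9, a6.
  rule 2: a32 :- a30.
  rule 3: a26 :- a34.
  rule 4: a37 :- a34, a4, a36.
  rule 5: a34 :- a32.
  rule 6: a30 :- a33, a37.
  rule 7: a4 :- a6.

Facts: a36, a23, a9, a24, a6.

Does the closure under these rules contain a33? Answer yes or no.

no

Round 1: rule 1 [a30 :- a24, a9, a6.]; rule 7 [a4 :- a6.]. New: a30, a4.
Round 2: rule 2 [a32 :- a30.]. New: a32.
Round 3: rule 5 [a34 :- a32.]. New: a34.
Round 4: rule 3 [a26 :- a34.]; rule 4 [a37 :- a34, a4, a36.]. New: a26, a37.
Fixed point reached. No rule has a33 as a consequent, and it is not given.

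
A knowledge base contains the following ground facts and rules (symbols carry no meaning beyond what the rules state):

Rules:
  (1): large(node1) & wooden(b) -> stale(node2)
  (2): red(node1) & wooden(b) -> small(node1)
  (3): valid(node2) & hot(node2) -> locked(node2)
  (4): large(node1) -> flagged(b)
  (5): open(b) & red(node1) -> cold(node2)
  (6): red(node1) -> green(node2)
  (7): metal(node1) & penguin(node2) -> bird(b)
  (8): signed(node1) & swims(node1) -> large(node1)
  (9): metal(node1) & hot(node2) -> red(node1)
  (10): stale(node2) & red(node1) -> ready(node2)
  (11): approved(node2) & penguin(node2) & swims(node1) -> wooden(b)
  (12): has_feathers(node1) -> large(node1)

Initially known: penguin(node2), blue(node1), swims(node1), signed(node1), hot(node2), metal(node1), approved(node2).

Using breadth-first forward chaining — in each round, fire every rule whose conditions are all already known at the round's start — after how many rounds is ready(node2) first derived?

3

Round 1: (7) [metal(node1) & penguin(node2) -> bird(b)]; (8) [signed(node1) & swims(node1) -> large(node1)]; (9) [metal(node1) & hot(node2) -> red(node1)]; (11) [approved(node2) & penguin(node2) & swims(node1) -> wooden(b)]. New: bird(b), large(node1), red(node1), wooden(b).
Round 2: (1) [large(node1) & wooden(b) -> stale(node2)]; (2) [red(node1) & wooden(b) -> small(node1)]; (4) [large(node1) -> flagged(b)]; (6) [red(node1) -> green(node2)]. New: stale(node2), small(node1), flagged(b), green(node2).
Round 3: (10) [stale(node2) & red(node1) -> ready(node2)]. New: ready(node2).
ready(node2) first appears in round 3.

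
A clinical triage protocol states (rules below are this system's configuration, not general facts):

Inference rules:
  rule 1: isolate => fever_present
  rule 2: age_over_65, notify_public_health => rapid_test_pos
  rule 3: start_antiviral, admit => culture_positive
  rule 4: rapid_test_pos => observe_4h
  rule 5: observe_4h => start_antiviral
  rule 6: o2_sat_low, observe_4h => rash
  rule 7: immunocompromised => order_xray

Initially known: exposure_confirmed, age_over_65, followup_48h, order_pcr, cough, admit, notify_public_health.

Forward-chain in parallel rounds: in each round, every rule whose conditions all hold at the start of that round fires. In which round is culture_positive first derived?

[1] rule 2 [age_over_65, notify_public_health => rapid_test_pos]. ⇒ new: rapid_test_pos.
[2] rule 4 [rapid_test_pos => observe_4h]. ⇒ new: observe_4h.
[3] rule 5 [observe_4h => start_antiviral]. ⇒ new: start_antiviral.
[4] rule 3 [start_antiviral, admit => culture_positive]. ⇒ new: culture_positive.
culture_positive first appears in round 4.

4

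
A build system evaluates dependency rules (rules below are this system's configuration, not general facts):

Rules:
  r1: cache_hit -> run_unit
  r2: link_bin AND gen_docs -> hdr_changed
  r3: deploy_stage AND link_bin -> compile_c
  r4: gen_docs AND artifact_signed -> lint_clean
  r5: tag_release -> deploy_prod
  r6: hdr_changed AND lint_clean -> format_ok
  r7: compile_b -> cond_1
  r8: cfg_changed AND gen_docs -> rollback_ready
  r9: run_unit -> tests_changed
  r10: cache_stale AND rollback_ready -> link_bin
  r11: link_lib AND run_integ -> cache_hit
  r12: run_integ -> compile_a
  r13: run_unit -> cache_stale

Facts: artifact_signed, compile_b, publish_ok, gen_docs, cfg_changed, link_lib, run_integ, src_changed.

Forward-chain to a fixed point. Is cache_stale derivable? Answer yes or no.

[1] r4 [gen_docs AND artifact_signed -> lint_clean]; r7 [compile_b -> cond_1]; r8 [cfg_changed AND gen_docs -> rollback_ready]; r11 [link_lib AND run_integ -> cache_hit]; r12 [run_integ -> compile_a]. ⇒ new: lint_clean, cond_1, rollback_ready, cache_hit, compile_a.
[2] r1 [cache_hit -> run_unit]. ⇒ new: run_unit.
[3] r9 [run_unit -> tests_changed]; r13 [run_unit -> cache_stale]. ⇒ new: tests_changed, cache_stale.
[4] r10 [cache_stale AND rollback_ready -> link_bin]. ⇒ new: link_bin.
[5] r2 [link_bin AND gen_docs -> hdr_changed]. ⇒ new: hdr_changed.
[6] r6 [hdr_changed AND lint_clean -> format_ok]. ⇒ new: format_ok.
cache_stale appears in round 3, so it is derivable.

yes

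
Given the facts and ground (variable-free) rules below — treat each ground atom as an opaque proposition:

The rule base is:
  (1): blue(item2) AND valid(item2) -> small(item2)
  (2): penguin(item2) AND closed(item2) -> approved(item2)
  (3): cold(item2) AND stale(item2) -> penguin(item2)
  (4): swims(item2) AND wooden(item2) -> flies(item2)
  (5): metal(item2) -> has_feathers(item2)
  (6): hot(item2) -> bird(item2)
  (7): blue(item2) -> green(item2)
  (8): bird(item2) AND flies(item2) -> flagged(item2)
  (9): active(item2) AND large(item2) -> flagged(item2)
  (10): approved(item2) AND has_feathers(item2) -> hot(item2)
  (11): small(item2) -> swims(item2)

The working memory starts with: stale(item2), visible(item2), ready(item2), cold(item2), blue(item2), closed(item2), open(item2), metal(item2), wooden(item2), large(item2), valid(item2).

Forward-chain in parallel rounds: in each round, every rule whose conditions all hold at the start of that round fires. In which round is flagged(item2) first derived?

5

Round 1 fires (1), (3), (5), (7), giving small(item2), penguin(item2), has_feathers(item2), green(item2).
Round 2 fires (2), (11), giving approved(item2), swims(item2).
Round 3 fires (4), (10), giving flies(item2), hot(item2).
Round 4 fires (6), giving bird(item2).
Round 5 fires (8), giving flagged(item2).
flagged(item2) first appears in round 5.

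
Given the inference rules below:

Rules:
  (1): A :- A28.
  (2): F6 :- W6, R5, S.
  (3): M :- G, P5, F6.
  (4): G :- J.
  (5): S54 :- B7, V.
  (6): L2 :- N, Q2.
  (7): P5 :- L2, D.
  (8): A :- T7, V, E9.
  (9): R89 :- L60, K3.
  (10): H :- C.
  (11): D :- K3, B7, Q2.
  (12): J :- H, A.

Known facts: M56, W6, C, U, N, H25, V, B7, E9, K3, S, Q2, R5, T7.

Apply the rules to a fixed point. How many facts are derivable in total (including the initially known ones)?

24

[1] (2) [F6 :- W6, R5, S.]; (5) [S54 :- B7, V.]; (6) [L2 :- N, Q2.]; (8) [A :- T7, V, E9.]; (10) [H :- C.]; (11) [D :- K3, B7, Q2.]. ⇒ new: F6, S54, L2, A, H, D.
[2] (7) [P5 :- L2, D.]; (12) [J :- H, A.]. ⇒ new: P5, J.
[3] (4) [G :- J.]. ⇒ new: G.
[4] (3) [M :- G, P5, F6.]. ⇒ new: M.
Closure: {A, B7, C, D, E9, F6, G, H, H25, J, K3, L2, M, M56, N, P5, Q2, R5, S, S54, T7, U, V, W6} — 24 facts.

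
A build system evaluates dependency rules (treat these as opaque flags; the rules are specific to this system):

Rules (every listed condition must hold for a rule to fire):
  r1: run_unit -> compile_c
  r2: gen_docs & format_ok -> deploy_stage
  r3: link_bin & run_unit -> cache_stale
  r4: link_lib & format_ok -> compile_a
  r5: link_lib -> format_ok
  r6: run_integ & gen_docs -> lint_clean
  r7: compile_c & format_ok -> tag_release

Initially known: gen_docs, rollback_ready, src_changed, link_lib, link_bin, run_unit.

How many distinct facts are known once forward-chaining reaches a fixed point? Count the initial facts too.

[1] r1 [run_unit -> compile_c]; r3 [link_bin & run_unit -> cache_stale]; r5 [link_lib -> format_ok]. ⇒ new: compile_c, cache_stale, format_ok.
[2] r2 [gen_docs & format_ok -> deploy_stage]; r4 [link_lib & format_ok -> compile_a]; r7 [compile_c & format_ok -> tag_release]. ⇒ new: deploy_stage, compile_a, tag_release.
Closure: {cache_stale, compile_a, compile_c, deploy_stage, format_ok, gen_docs, link_bin, link_lib, rollback_ready, run_unit, src_changed, tag_release} — 12 facts.

12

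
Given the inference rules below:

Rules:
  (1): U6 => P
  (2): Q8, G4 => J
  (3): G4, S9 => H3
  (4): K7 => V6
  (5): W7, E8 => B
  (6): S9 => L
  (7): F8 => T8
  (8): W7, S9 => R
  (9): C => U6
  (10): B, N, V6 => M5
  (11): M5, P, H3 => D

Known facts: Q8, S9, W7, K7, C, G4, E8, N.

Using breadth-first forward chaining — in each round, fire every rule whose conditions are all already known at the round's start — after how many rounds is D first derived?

3

Round 1: (2) [Q8, G4 => J]; (3) [G4, S9 => H3]; (4) [K7 => V6]; (5) [W7, E8 => B]; (6) [S9 => L]; (8) [W7, S9 => R]; (9) [C => U6]. New: J, H3, V6, B, L, R, U6.
Round 2: (1) [U6 => P]; (10) [B, N, V6 => M5]. New: P, M5.
Round 3: (11) [M5, P, H3 => D]. New: D.
D first appears in round 3.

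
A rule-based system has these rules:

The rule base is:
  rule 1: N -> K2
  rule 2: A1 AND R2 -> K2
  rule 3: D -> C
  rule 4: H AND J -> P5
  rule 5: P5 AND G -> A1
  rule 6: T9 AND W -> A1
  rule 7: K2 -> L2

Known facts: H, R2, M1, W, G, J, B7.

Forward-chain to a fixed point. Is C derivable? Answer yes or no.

Round 1: rule 4 [H AND J -> P5]. New: P5.
Round 2: rule 5 [P5 AND G -> A1]. New: A1.
Round 3: rule 2 [A1 AND R2 -> K2]. New: K2.
Round 4: rule 7 [K2 -> L2]. New: L2.
Fixed point reached. C is concluded only by rule 3; rule 3 needs D (never derived).

no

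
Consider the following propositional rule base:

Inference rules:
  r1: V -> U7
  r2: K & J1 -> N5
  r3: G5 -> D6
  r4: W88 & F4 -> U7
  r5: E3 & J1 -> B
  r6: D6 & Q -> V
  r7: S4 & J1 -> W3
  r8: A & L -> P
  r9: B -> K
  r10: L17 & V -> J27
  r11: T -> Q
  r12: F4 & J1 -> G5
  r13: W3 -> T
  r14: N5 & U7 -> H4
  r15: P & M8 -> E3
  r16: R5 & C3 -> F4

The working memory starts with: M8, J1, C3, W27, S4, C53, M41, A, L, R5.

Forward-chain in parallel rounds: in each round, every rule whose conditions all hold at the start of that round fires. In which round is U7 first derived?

5

Round 1: r7 [S4 & J1 -> W3]; r8 [A & L -> P]; r16 [R5 & C3 -> F4]. New: W3, P, F4.
Round 2: r12 [F4 & J1 -> G5]; r13 [W3 -> T]; r15 [P & M8 -> E3]. New: G5, T, E3.
Round 3: r3 [G5 -> D6]; r5 [E3 & J1 -> B]; r11 [T -> Q]. New: D6, B, Q.
Round 4: r6 [D6 & Q -> V]; r9 [B -> K]. New: V, K.
Round 5: r1 [V -> U7]; r2 [K & J1 -> N5]. New: U7, N5.
U7 first appears in round 5.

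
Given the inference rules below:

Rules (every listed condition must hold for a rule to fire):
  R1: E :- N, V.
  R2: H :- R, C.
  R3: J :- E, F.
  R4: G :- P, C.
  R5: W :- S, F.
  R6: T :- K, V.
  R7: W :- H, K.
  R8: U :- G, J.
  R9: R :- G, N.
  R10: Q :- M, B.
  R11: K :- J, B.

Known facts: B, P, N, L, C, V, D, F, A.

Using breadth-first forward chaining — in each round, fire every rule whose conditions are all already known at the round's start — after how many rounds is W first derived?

4

Round 1: R1 [E :- N, V.]; R4 [G :- P, C.]. New: E, G.
Round 2: R3 [J :- E, F.]; R9 [R :- G, N.]. New: J, R.
Round 3: R2 [H :- R, C.]; R8 [U :- G, J.]; R11 [K :- J, B.]. New: H, U, K.
Round 4: R6 [T :- K, V.]; R7 [W :- H, K.]. New: T, W.
W first appears in round 4.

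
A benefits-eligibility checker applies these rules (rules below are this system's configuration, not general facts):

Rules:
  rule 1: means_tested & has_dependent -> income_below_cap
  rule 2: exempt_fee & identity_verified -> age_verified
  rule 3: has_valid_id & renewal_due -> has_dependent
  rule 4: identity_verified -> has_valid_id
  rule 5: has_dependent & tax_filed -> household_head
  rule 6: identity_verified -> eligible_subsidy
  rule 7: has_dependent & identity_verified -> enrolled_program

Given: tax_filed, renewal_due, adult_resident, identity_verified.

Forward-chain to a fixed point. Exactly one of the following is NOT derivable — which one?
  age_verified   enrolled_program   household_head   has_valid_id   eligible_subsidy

age_verified

Round 1 — rule 4, rule 6, derive has_valid_id, eligible_subsidy.
Round 2 — rule 3, derive has_dependent.
Round 3 — rule 5, rule 7, derive household_head, enrolled_program.
Derived: enrolled_program (round 3), has_valid_id (round 1), household_head (round 3), eligible_subsidy (round 1). age_verified never appears in any round.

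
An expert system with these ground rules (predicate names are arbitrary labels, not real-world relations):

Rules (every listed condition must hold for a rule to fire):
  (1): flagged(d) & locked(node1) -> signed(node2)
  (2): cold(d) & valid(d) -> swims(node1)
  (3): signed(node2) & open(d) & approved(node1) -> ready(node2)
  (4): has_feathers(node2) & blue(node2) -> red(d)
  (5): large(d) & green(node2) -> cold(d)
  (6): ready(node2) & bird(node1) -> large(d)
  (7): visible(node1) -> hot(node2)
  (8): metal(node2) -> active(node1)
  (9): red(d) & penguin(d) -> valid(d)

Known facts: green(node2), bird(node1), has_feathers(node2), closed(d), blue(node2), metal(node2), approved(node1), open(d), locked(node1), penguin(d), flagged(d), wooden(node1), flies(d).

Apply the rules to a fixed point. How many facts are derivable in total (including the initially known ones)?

21

Round 1 fires (1), (4), (8), giving signed(node2), red(d), active(node1).
Round 2 fires (3), (9), giving ready(node2), valid(d).
Round 3 fires (6), giving large(d).
Round 4 fires (5), giving cold(d).
Round 5 fires (2), giving swims(node1).
Closure: {active(node1), approved(node1), bird(node1), blue(node2), closed(d), cold(d), flagged(d), flies(d), green(node2), has_feathers(node2), large(d), locked(node1), metal(node2), open(d), penguin(d), ready(node2), red(d), signed(node2), swims(node1), valid(d), wooden(node1)} — 21 facts.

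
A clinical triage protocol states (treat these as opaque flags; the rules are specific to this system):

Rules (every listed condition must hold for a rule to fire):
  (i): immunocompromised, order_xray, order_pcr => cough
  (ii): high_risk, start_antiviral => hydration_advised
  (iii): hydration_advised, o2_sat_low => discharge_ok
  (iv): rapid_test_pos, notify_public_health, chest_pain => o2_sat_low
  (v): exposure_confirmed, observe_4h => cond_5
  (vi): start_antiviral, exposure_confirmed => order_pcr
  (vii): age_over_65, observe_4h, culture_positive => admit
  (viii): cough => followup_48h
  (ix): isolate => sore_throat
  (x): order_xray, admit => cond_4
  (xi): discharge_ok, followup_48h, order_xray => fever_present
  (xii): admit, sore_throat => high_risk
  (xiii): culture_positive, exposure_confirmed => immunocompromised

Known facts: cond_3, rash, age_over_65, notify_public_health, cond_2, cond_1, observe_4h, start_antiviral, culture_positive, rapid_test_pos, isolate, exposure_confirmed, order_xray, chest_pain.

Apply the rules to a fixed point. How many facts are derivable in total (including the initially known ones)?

Round 1: (iv) [rapid_test_pos, notify_public_health, chest_pain => o2_sat_low]; (v) [exposure_confirmed, observe_4h => cond_5]; (vi) [start_antiviral, exposure_confirmed => order_pcr]; (vii) [age_over_65, observe_4h, culture_positive => admit]; (ix) [isolate => sore_throat]; (xiii) [culture_positive, exposure_confirmed => immunocompromised]. New: o2_sat_low, cond_5, order_pcr, admit, sore_throat, immunocompromised.
Round 2: (i) [immunocompromised, order_xray, order_pcr => cough]; (x) [order_xray, admit => cond_4]; (xii) [admit, sore_throat => high_risk]. New: cough, cond_4, high_risk.
Round 3: (ii) [high_risk, start_antiviral => hydration_advised]; (viii) [cough => followup_48h]. New: hydration_advised, followup_48h.
Round 4: (iii) [hydration_advised, o2_sat_low => discharge_ok]. New: discharge_ok.
Round 5: (xi) [discharge_ok, followup_48h, order_xray => fever_present]. New: fever_present.
Closure: {admit, age_over_65, chest_pain, cond_1, cond_2, cond_3, cond_4, cond_5, cough, culture_positive, discharge_ok, exposure_confirmed, fever_present, followup_48h, high_risk, hydration_advised, immunocompromised, isolate, notify_public_health, o2_sat_low, observe_4h, order_pcr, order_xray, rapid_test_pos, rash, sore_throat, start_antiviral} — 27 facts.

27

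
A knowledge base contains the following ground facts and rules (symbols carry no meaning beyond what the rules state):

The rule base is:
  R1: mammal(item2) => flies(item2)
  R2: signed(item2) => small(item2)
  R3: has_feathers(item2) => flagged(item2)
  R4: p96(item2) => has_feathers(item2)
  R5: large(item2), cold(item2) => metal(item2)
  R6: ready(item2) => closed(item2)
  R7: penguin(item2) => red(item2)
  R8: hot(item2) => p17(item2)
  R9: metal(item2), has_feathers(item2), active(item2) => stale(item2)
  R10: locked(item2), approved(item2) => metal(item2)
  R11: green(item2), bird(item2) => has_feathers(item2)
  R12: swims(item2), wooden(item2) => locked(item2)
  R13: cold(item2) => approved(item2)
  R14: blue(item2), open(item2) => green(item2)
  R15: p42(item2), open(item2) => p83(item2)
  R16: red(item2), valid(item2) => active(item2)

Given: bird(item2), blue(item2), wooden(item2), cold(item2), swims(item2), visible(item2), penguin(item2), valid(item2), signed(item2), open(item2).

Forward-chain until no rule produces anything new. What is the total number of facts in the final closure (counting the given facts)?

Round 1 fires R2, R7, R12, R13, R14, giving small(item2), red(item2), locked(item2), approved(item2), green(item2).
Round 2 fires R10, R11, R16, giving metal(item2), has_feathers(item2), active(item2).
Round 3 fires R3, R9, giving flagged(item2), stale(item2).
Closure: {active(item2), approved(item2), bird(item2), blue(item2), cold(item2), flagged(item2), green(item2), has_feathers(item2), locked(item2), metal(item2), open(item2), penguin(item2), red(item2), signed(item2), small(item2), stale(item2), swims(item2), valid(item2), visible(item2), wooden(item2)} — 20 facts.

20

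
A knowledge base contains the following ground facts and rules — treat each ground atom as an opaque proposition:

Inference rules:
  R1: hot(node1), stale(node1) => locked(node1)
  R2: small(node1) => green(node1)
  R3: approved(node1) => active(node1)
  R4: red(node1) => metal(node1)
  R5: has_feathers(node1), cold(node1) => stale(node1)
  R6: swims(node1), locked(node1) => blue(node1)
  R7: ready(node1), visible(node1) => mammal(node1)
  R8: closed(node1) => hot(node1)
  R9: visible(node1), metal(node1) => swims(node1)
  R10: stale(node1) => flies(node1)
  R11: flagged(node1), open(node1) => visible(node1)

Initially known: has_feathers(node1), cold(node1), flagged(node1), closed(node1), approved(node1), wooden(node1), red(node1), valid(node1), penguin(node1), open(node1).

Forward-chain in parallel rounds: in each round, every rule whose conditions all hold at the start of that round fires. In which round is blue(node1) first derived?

3

Round 1 fires R3, R4, R5, R8, R11, giving active(node1), metal(node1), stale(node1), hot(node1), visible(node1).
Round 2 fires R1, R9, R10, giving locked(node1), swims(node1), flies(node1).
Round 3 fires R6, giving blue(node1).
blue(node1) first appears in round 3.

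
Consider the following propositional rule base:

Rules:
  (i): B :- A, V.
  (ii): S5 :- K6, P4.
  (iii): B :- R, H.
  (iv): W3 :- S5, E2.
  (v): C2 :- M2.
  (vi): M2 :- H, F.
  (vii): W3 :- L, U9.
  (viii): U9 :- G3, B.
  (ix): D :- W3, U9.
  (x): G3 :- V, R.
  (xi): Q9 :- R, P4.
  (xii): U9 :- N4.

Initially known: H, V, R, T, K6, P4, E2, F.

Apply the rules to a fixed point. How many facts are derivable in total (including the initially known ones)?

Round 1: (ii) [S5 :- K6, P4.]; (iii) [B :- R, H.]; (vi) [M2 :- H, F.]; (x) [G3 :- V, R.]; (xi) [Q9 :- R, P4.]. Adds S5, B, M2, G3, Q9.
Round 2: (iv) [W3 :- S5, E2.]; (v) [C2 :- M2.]; (viii) [U9 :- G3, B.]. Adds W3, C2, U9.
Round 3: (ix) [D :- W3, U9.]. Adds D.
Closure: {B, C2, D, E2, F, G3, H, K6, M2, P4, Q9, R, S5, T, U9, V, W3} — 17 facts.

17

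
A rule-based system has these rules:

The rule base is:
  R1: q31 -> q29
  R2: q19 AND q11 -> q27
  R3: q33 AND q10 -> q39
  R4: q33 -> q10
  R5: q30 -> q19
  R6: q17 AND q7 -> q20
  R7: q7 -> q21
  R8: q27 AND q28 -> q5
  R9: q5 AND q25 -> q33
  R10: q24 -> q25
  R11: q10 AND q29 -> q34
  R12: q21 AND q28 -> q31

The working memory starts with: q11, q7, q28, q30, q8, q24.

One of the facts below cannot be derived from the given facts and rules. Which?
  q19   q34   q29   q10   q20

q20

[1] R5 [q30 -> q19]; R7 [q7 -> q21]; R10 [q24 -> q25]. ⇒ new: q19, q21, q25.
[2] R2 [q19 AND q11 -> q27]; R12 [q21 AND q28 -> q31]. ⇒ new: q27, q31.
[3] R1 [q31 -> q29]; R8 [q27 AND q28 -> q5]. ⇒ new: q29, q5.
[4] R9 [q5 AND q25 -> q33]. ⇒ new: q33.
[5] R4 [q33 -> q10]. ⇒ new: q10.
[6] R3 [q33 AND q10 -> q39]; R11 [q10 AND q29 -> q34]. ⇒ new: q39, q34.
Derived: q29 (round 3), q19 (round 1), q34 (round 6), q10 (round 5). q20 never appears in any round.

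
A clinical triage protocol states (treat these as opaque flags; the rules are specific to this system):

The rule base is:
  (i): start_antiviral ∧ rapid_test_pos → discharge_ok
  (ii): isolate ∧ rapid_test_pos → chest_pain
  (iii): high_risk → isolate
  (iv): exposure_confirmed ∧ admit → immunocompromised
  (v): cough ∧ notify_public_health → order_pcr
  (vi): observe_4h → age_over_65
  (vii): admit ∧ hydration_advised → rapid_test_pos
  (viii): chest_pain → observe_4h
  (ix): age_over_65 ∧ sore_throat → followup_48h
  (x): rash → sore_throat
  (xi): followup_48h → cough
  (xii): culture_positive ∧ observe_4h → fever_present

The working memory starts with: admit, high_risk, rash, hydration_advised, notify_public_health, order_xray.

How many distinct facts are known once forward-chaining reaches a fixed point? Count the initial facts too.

15

Round 1: (iii) [high_risk → isolate]; (vii) [admit ∧ hydration_advised → rapid_test_pos]; (x) [rash → sore_throat]. Adds isolate, rapid_test_pos, sore_throat.
Round 2: (ii) [isolate ∧ rapid_test_pos → chest_pain]. Adds chest_pain.
Round 3: (viii) [chest_pain → observe_4h]. Adds observe_4h.
Round 4: (vi) [observe_4h → age_over_65]. Adds age_over_65.
Round 5: (ix) [age_over_65 ∧ sore_throat → followup_48h]. Adds followup_48h.
Round 6: (xi) [followup_48h → cough]. Adds cough.
Round 7: (v) [cough ∧ notify_public_health → order_pcr]. Adds order_pcr.
Closure: {admit, age_over_65, chest_pain, cough, followup_48h, high_risk, hydration_advised, isolate, notify_public_health, observe_4h, order_pcr, order_xray, rapid_test_pos, rash, sore_throat} — 15 facts.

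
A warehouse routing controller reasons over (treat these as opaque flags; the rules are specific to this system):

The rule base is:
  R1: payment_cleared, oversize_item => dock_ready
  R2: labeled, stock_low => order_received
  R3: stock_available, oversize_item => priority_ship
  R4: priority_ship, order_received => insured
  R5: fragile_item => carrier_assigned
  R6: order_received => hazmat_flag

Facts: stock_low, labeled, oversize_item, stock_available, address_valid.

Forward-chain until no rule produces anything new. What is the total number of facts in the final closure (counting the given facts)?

9

Round 1: R2 [labeled, stock_low => order_received]; R3 [stock_available, oversize_item => priority_ship]. New: order_received, priority_ship.
Round 2: R4 [priority_ship, order_received => insured]; R6 [order_received => hazmat_flag]. New: insured, hazmat_flag.
Closure: {address_valid, hazmat_flag, insured, labeled, order_received, oversize_item, priority_ship, stock_available, stock_low} — 9 facts.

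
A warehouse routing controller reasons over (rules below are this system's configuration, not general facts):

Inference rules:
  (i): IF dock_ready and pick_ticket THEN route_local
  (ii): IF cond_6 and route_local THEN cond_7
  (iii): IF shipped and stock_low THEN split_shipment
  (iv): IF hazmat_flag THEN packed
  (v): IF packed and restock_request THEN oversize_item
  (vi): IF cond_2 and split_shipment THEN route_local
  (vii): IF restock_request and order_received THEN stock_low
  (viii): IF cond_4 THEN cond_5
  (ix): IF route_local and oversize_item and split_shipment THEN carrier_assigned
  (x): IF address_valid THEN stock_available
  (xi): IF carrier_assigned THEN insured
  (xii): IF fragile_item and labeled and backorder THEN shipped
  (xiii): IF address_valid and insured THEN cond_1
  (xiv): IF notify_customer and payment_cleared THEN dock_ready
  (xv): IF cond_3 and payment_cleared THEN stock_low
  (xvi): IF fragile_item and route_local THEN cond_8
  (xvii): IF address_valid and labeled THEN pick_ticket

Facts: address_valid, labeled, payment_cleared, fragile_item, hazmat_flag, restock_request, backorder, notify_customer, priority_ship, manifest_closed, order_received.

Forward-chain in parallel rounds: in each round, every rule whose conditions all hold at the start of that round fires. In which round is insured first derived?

4

Round 1 — (iv), (vii), (x), (xii), (xiv), (xvii), derive packed, stock_low, stock_available, shipped, dock_ready, pick_ticket.
Round 2 — (i), (iii), (v), derive route_local, split_shipment, oversize_item.
Round 3 — (ix), (xvi), derive carrier_assigned, cond_8.
Round 4 — (xi), derive insured.
insured first appears in round 4.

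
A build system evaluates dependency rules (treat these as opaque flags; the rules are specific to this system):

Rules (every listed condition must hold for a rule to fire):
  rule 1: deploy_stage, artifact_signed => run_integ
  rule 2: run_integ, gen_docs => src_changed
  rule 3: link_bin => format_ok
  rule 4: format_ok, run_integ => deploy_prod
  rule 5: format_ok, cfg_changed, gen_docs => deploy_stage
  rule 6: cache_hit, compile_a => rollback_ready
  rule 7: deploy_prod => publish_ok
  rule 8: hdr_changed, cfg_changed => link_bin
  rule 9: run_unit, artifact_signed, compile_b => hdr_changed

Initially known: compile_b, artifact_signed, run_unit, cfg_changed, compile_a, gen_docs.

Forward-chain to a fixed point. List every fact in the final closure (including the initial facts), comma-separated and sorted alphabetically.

artifact_signed, cfg_changed, compile_a, compile_b, deploy_prod, deploy_stage, format_ok, gen_docs, hdr_changed, link_bin, publish_ok, run_integ, run_unit, src_changed

Round 1 — rule 9, derive hdr_changed.
Round 2 — rule 8, derive link_bin.
Round 3 — rule 3, derive format_ok.
Round 4 — rule 5, derive deploy_stage.
Round 5 — rule 1, derive run_integ.
Round 6 — rule 2, rule 4, derive src_changed, deploy_prod.
Round 7 — rule 7, derive publish_ok.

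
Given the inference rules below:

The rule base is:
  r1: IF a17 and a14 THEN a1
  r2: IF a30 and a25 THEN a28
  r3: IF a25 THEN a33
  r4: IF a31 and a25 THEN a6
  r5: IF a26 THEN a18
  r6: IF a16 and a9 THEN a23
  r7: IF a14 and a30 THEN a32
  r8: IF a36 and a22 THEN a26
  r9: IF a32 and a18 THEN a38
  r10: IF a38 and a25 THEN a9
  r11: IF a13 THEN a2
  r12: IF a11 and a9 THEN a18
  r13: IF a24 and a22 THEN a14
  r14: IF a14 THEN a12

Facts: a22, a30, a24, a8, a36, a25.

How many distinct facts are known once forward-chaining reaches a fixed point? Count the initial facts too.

15

Round 1 — r2, r3, r8, r13, derive a28, a33, a26, a14.
Round 2 — r5, r7, r14, derive a18, a32, a12.
Round 3 — r9, derive a38.
Round 4 — r10, derive a9.
Closure: {a12, a14, a18, a22, a24, a25, a26, a28, a30, a32, a33, a36, a38, a8, a9} — 15 facts.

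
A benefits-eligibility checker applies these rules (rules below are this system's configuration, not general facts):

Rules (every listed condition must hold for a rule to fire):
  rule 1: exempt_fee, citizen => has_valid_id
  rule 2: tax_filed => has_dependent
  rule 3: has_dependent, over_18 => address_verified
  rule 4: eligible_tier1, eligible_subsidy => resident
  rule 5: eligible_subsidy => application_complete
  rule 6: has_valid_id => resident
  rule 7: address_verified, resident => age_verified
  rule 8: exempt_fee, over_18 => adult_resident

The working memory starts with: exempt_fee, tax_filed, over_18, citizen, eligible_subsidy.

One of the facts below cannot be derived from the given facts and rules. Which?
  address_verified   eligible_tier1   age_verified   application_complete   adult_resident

eligible_tier1

[1] rule 1 [exempt_fee, citizen => has_valid_id]; rule 2 [tax_filed => has_dependent]; rule 5 [eligible_subsidy => application_complete]; rule 8 [exempt_fee, over_18 => adult_resident]. ⇒ new: has_valid_id, has_dependent, application_complete, adult_resident.
[2] rule 3 [has_dependent, over_18 => address_verified]; rule 6 [has_valid_id => resident]. ⇒ new: address_verified, resident.
[3] rule 7 [address_verified, resident => age_verified]. ⇒ new: age_verified.
Derived: application_complete (round 1), age_verified (round 3), address_verified (round 2), adult_resident (round 1). eligible_tier1 never appears in any round.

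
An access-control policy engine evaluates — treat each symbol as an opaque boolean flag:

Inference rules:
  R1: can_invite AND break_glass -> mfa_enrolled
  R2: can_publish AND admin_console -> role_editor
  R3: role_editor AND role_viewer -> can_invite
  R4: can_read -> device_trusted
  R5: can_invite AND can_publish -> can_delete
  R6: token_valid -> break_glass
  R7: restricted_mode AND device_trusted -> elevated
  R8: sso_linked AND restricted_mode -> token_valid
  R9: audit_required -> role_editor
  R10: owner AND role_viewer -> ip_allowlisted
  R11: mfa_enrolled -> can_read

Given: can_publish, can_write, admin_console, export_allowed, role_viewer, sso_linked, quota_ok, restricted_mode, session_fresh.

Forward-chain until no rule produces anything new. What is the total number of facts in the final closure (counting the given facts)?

18

Round 1 — R2, R8, derive role_editor, token_valid.
Round 2 — R3, R6, derive can_invite, break_glass.
Round 3 — R1, R5, derive mfa_enrolled, can_delete.
Round 4 — R11, derive can_read.
Round 5 — R4, derive device_trusted.
Round 6 — R7, derive elevated.
Closure: {admin_console, break_glass, can_delete, can_invite, can_publish, can_read, can_write, device_trusted, elevated, export_allowed, mfa_enrolled, quota_ok, restricted_mode, role_editor, role_viewer, session_fresh, sso_linked, token_valid} — 18 facts.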